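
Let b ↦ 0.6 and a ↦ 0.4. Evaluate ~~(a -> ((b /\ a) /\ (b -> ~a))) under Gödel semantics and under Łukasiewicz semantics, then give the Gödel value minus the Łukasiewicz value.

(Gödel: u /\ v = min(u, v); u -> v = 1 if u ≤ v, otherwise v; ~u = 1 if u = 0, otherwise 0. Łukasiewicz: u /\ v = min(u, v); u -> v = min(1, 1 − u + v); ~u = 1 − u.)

-1.00

Gödel evaluation:
  (b /\ a) = min(0.6, 0.4) = 0.4
  ~a: Gödel ¬ of 0.4 = 0 (operand ≠ 0)
  (b -> ~a): 0.6 > 0, so result = 0
  ((b /\ a) /\ (b -> ~a)) = min(0.4, 0) = 0
  (a -> ((b /\ a) /\ (b -> ~a))): 0.4 > 0, so result = 0
  ~(a -> ((b /\ a) /\ (b -> ~a))): Gödel ¬ of 0 = 1 (operand is 0)
  ~~(a -> ((b /\ a) /\ (b -> ~a))): Gödel ¬ of 1 = 0 (operand ≠ 0)
  Gödel value = 0
Łukasiewicz evaluation:
  (b /\ a) = min(0.6, 0.4) = 0.4
  ~a: Łukasiewicz ¬ gives 1 − 0.4 = 0.6
  (b -> ~a): min(1, 1 − 0.6 + 0.6) = 1
  ((b /\ a) /\ (b -> ~a)) = min(0.4, 1) = 0.4
  (a -> ((b /\ a) /\ (b -> ~a))): min(1, 1 − 0.4 + 0.4) = 1
  ~(a -> ((b /\ a) /\ (b -> ~a))): Łukasiewicz ¬ gives 1 − 1 = 0
  ~~(a -> ((b /\ a) /\ (b -> ~a))): Łukasiewicz ¬ gives 1 − 0 = 1
  Łukasiewicz value = 1
Difference: 0 − 1 = -1.00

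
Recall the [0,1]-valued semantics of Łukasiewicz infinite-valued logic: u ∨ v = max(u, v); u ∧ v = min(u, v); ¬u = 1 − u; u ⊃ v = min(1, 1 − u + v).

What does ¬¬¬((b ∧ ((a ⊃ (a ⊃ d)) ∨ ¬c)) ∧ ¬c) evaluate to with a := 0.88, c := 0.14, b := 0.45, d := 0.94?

(a ⊃ d): min(1, 1 − 0.88 + 0.94) = 1
(a ⊃ (a ⊃ d)): min(1, 1 − 0.88 + 1) = 1
¬c: Łukasiewicz ¬ gives 1 − 0.14 = 0.86
((a ⊃ (a ⊃ d)) ∨ ¬c) = max(1, 0.86) = 1
(b ∧ ((a ⊃ (a ⊃ d)) ∨ ¬c)) = min(0.45, 1) = 0.45
¬c: Łukasiewicz ¬ gives 1 − 0.14 = 0.86
((b ∧ ((a ⊃ (a ⊃ d)) ∨ ¬c)) ∧ ¬c) = min(0.45, 0.86) = 0.45
¬((b ∧ ((a ⊃ (a ⊃ d)) ∨ ¬c)) ∧ ¬c): Łukasiewicz ¬ gives 1 − 0.45 = 0.55
¬¬((b ∧ ((a ⊃ (a ⊃ d)) ∨ ¬c)) ∧ ¬c): Łukasiewicz ¬ gives 1 − 0.55 = 0.45
¬¬¬((b ∧ ((a ⊃ (a ⊃ d)) ∨ ¬c)) ∧ ¬c): Łukasiewicz ¬ gives 1 − 0.45 = 0.55

0.55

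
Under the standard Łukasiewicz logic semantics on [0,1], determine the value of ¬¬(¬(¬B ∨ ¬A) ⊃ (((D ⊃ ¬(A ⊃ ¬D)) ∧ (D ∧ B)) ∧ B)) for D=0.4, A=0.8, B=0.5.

¬B: Łukasiewicz ¬ gives 1 − 0.5 = 0.5
¬A: Łukasiewicz ¬ gives 1 − 0.8 = 0.2
(¬B ∨ ¬A) = max(0.5, 0.2) = 0.5
¬(¬B ∨ ¬A): Łukasiewicz ¬ gives 1 − 0.5 = 0.5
¬D: Łukasiewicz ¬ gives 1 − 0.4 = 0.6
(A ⊃ ¬D): min(1, 1 − 0.8 + 0.6) = 0.8
¬(A ⊃ ¬D): Łukasiewicz ¬ gives 1 − 0.8 = 0.2
(D ⊃ ¬(A ⊃ ¬D)): min(1, 1 − 0.4 + 0.2) = 0.8
(D ∧ B) = min(0.4, 0.5) = 0.4
((D ⊃ ¬(A ⊃ ¬D)) ∧ (D ∧ B)) = min(0.8, 0.4) = 0.4
(((D ⊃ ¬(A ⊃ ¬D)) ∧ (D ∧ B)) ∧ B) = min(0.4, 0.5) = 0.4
(¬(¬B ∨ ¬A) ⊃ (((D ⊃ ¬(A ⊃ ¬D)) ∧ (D ∧ B)) ∧ B)): min(1, 1 − 0.5 + 0.4) = 0.9
¬(¬(¬B ∨ ¬A) ⊃ (((D ⊃ ¬(A ⊃ ¬D)) ∧ (D ∧ B)) ∧ B)): Łukasiewicz ¬ gives 1 − 0.9 = 0.1
¬¬(¬(¬B ∨ ¬A) ⊃ (((D ⊃ ¬(A ⊃ ¬D)) ∧ (D ∧ B)) ∧ B)): Łukasiewicz ¬ gives 1 − 0.1 = 0.9

0.90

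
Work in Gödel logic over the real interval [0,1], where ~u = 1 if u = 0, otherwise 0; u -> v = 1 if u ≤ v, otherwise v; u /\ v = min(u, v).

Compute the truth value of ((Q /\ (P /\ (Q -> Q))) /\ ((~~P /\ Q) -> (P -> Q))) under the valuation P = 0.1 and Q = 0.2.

(Q -> Q): 0.2 ≤ 0.2, so result = 1
(P /\ (Q -> Q)) = min(0.1, 1) = 0.1
(Q /\ (P /\ (Q -> Q))) = min(0.2, 0.1) = 0.1
~P: Gödel ¬ of 0.1 = 0 (operand ≠ 0)
~~P: Gödel ¬ of 0 = 1 (operand is 0)
(~~P /\ Q) = min(1, 0.2) = 0.2
(P -> Q): 0.1 ≤ 0.2, so result = 1
((~~P /\ Q) -> (P -> Q)): 0.2 ≤ 1, so result = 1
((Q /\ (P /\ (Q -> Q))) /\ ((~~P /\ Q) -> (P -> Q))) = min(0.1, 1) = 0.1

0.10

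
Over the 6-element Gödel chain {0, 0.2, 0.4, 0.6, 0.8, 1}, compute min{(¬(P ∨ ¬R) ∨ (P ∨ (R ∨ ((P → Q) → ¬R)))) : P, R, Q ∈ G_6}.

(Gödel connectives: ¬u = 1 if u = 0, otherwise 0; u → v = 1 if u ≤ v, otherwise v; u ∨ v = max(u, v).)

The minimum is attained at P = 0.2, R = 0.2, Q = 0.2:
  ¬R: Gödel ¬ of 0.2 = 0 (operand ≠ 0)
  (P ∨ ¬R) = max(0.2, 0) = 0.2
  ¬(P ∨ ¬R): Gödel ¬ of 0.2 = 0 (operand ≠ 0)
  (P → Q): 0.2 ≤ 0.2, so result = 1
  ¬R: Gödel ¬ of 0.2 = 0 (operand ≠ 0)
  ((P → Q) → ¬R): 1 > 0, so result = 0
  (R ∨ ((P → Q) → ¬R)) = max(0.2, 0) = 0.2
  (P ∨ (R ∨ ((P → Q) → ¬R))) = max(0.2, 0.2) = 0.2
  (¬(P ∨ ¬R) ∨ (P ∨ (R ∨ ((P → Q) → ¬R)))) = max(0, 0.2) = 0.2
Checking all 216 assignments confirms none give a value below 0.20.

0.20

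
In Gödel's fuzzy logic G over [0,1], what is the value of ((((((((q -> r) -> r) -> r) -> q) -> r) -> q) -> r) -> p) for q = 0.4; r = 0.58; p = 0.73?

0.73

(q -> r): 0.4 ≤ 0.58, so result = 1
((q -> r) -> r): 1 > 0.58, so result = 0.58
(((q -> r) -> r) -> r): 0.58 ≤ 0.58, so result = 1
((((q -> r) -> r) -> r) -> q): 1 > 0.4, so result = 0.4
(((((q -> r) -> r) -> r) -> q) -> r): 0.4 ≤ 0.58, so result = 1
((((((q -> r) -> r) -> r) -> q) -> r) -> q): 1 > 0.4, so result = 0.4
(((((((q -> r) -> r) -> r) -> q) -> r) -> q) -> r): 0.4 ≤ 0.58, so result = 1
((((((((q -> r) -> r) -> r) -> q) -> r) -> q) -> r) -> p): 1 > 0.73, so result = 0.73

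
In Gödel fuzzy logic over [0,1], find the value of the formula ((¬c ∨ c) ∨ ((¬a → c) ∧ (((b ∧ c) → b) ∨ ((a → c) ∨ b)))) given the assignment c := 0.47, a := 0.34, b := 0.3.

1.00

¬c: Gödel ¬ of 0.47 = 0 (operand ≠ 0)
(¬c ∨ c) = max(0, 0.47) = 0.47
¬a: Gödel ¬ of 0.34 = 0 (operand ≠ 0)
(¬a → c): 0 ≤ 0.47, so result = 1
(b ∧ c) = min(0.3, 0.47) = 0.3
((b ∧ c) → b): 0.3 ≤ 0.3, so result = 1
(a → c): 0.34 ≤ 0.47, so result = 1
((a → c) ∨ b) = max(1, 0.3) = 1
(((b ∧ c) → b) ∨ ((a → c) ∨ b)) = max(1, 1) = 1
((¬a → c) ∧ (((b ∧ c) → b) ∨ ((a → c) ∨ b))) = min(1, 1) = 1
((¬c ∨ c) ∨ ((¬a → c) ∧ (((b ∧ c) → b) ∨ ((a → c) ∨ b)))) = max(0.47, 1) = 1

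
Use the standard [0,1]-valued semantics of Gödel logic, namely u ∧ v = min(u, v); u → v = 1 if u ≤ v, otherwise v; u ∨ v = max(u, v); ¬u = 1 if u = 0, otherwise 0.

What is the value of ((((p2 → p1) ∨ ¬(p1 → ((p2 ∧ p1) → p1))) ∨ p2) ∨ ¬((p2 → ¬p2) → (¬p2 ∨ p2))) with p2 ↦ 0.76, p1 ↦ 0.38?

(p2 → p1): 0.76 > 0.38, so result = 0.38
(p2 ∧ p1) = min(0.76, 0.38) = 0.38
((p2 ∧ p1) → p1): 0.38 ≤ 0.38, so result = 1
(p1 → ((p2 ∧ p1) → p1)): 0.38 ≤ 1, so result = 1
¬(p1 → ((p2 ∧ p1) → p1)): Gödel ¬ of 1 = 0 (operand ≠ 0)
((p2 → p1) ∨ ¬(p1 → ((p2 ∧ p1) → p1))) = max(0.38, 0) = 0.38
(((p2 → p1) ∨ ¬(p1 → ((p2 ∧ p1) → p1))) ∨ p2) = max(0.38, 0.76) = 0.76
¬p2: Gödel ¬ of 0.76 = 0 (operand ≠ 0)
(p2 → ¬p2): 0.76 > 0, so result = 0
¬p2: Gödel ¬ of 0.76 = 0 (operand ≠ 0)
(¬p2 ∨ p2) = max(0, 0.76) = 0.76
((p2 → ¬p2) → (¬p2 ∨ p2)): 0 ≤ 0.76, so result = 1
¬((p2 → ¬p2) → (¬p2 ∨ p2)): Gödel ¬ of 1 = 0 (operand ≠ 0)
((((p2 → p1) ∨ ¬(p1 → ((p2 ∧ p1) → p1))) ∨ p2) ∨ ¬((p2 → ¬p2) → (¬p2 ∨ p2))) = max(0.76, 0) = 0.76

0.76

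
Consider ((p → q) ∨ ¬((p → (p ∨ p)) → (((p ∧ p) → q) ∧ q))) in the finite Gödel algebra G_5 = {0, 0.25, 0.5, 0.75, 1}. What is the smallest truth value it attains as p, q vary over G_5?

0.25

The minimum is attained at p = 0.5, q = 0.25:
  (p → q): 0.5 > 0.25, so result = 0.25
  (p ∨ p) = max(0.5, 0.5) = 0.5
  (p → (p ∨ p)): 0.5 ≤ 0.5, so result = 1
  (p ∧ p) = min(0.5, 0.5) = 0.5
  ((p ∧ p) → q): 0.5 > 0.25, so result = 0.25
  (((p ∧ p) → q) ∧ q) = min(0.25, 0.25) = 0.25
  ((p → (p ∨ p)) → (((p ∧ p) → q) ∧ q)): 1 > 0.25, so result = 0.25
  ¬((p → (p ∨ p)) → (((p ∧ p) → q) ∧ q)): Gödel ¬ of 0.25 = 0 (operand ≠ 0)
  ((p → q) ∨ ¬((p → (p ∨ p)) → (((p ∧ p) → q) ∧ q))) = max(0.25, 0) = 0.25
Checking all 25 assignments confirms none give a value below 0.25.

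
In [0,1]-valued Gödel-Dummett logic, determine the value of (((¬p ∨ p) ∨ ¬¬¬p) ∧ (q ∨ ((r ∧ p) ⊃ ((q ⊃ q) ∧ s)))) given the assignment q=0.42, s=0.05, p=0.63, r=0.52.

0.42

¬p: Gödel ¬ of 0.63 = 0 (operand ≠ 0)
(¬p ∨ p) = max(0, 0.63) = 0.63
¬p: Gödel ¬ of 0.63 = 0 (operand ≠ 0)
¬¬p: Gödel ¬ of 0 = 1 (operand is 0)
¬¬¬p: Gödel ¬ of 1 = 0 (operand ≠ 0)
((¬p ∨ p) ∨ ¬¬¬p) = max(0.63, 0) = 0.63
(r ∧ p) = min(0.52, 0.63) = 0.52
(q ⊃ q): 0.42 ≤ 0.42, so result = 1
((q ⊃ q) ∧ s) = min(1, 0.05) = 0.05
((r ∧ p) ⊃ ((q ⊃ q) ∧ s)): 0.52 > 0.05, so result = 0.05
(q ∨ ((r ∧ p) ⊃ ((q ⊃ q) ∧ s))) = max(0.42, 0.05) = 0.42
(((¬p ∨ p) ∨ ¬¬¬p) ∧ (q ∨ ((r ∧ p) ⊃ ((q ⊃ q) ∧ s)))) = min(0.63, 0.42) = 0.42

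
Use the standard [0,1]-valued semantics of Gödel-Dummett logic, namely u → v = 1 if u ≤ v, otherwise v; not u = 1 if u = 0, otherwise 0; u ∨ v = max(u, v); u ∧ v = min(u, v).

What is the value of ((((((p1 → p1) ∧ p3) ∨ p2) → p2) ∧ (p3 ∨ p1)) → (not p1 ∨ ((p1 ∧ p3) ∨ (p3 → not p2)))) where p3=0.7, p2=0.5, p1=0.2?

(p1 → p1): 0.2 ≤ 0.2, so result = 1
((p1 → p1) ∧ p3) = min(1, 0.7) = 0.7
(((p1 → p1) ∧ p3) ∨ p2) = max(0.7, 0.5) = 0.7
((((p1 → p1) ∧ p3) ∨ p2) → p2): 0.7 > 0.5, so result = 0.5
(p3 ∨ p1) = max(0.7, 0.2) = 0.7
(((((p1 → p1) ∧ p3) ∨ p2) → p2) ∧ (p3 ∨ p1)) = min(0.5, 0.7) = 0.5
not p1: Gödel ¬ of 0.2 = 0 (operand ≠ 0)
(p1 ∧ p3) = min(0.2, 0.7) = 0.2
not p2: Gödel ¬ of 0.5 = 0 (operand ≠ 0)
(p3 → not p2): 0.7 > 0, so result = 0
((p1 ∧ p3) ∨ (p3 → not p2)) = max(0.2, 0) = 0.2
(not p1 ∨ ((p1 ∧ p3) ∨ (p3 → not p2))) = max(0, 0.2) = 0.2
((((((p1 → p1) ∧ p3) ∨ p2) → p2) ∧ (p3 ∨ p1)) → (not p1 ∨ ((p1 ∧ p3) ∨ (p3 → not p2)))): 0.5 > 0.2, so result = 0.2

0.20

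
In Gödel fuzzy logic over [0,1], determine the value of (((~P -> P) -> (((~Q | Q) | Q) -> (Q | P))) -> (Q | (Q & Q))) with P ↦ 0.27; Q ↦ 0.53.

~P: Gödel ¬ of 0.27 = 0 (operand ≠ 0)
(~P -> P): 0 ≤ 0.27, so result = 1
~Q: Gödel ¬ of 0.53 = 0 (operand ≠ 0)
(~Q | Q) = max(0, 0.53) = 0.53
((~Q | Q) | Q) = max(0.53, 0.53) = 0.53
(Q | P) = max(0.53, 0.27) = 0.53
(((~Q | Q) | Q) -> (Q | P)): 0.53 ≤ 0.53, so result = 1
((~P -> P) -> (((~Q | Q) | Q) -> (Q | P))): 1 ≤ 1, so result = 1
(Q & Q) = min(0.53, 0.53) = 0.53
(Q | (Q & Q)) = max(0.53, 0.53) = 0.53
(((~P -> P) -> (((~Q | Q) | Q) -> (Q | P))) -> (Q | (Q & Q))): 1 > 0.53, so result = 0.53

0.53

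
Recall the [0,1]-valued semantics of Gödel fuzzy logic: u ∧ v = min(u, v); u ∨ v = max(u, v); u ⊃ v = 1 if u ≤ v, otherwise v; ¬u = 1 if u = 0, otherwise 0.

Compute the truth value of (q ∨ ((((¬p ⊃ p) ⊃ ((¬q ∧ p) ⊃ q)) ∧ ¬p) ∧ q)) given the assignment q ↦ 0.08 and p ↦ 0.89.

0.08

¬p: Gödel ¬ of 0.89 = 0 (operand ≠ 0)
(¬p ⊃ p): 0 ≤ 0.89, so result = 1
¬q: Gödel ¬ of 0.08 = 0 (operand ≠ 0)
(¬q ∧ p) = min(0, 0.89) = 0
((¬q ∧ p) ⊃ q): 0 ≤ 0.08, so result = 1
((¬p ⊃ p) ⊃ ((¬q ∧ p) ⊃ q)): 1 ≤ 1, so result = 1
¬p: Gödel ¬ of 0.89 = 0 (operand ≠ 0)
(((¬p ⊃ p) ⊃ ((¬q ∧ p) ⊃ q)) ∧ ¬p) = min(1, 0) = 0
((((¬p ⊃ p) ⊃ ((¬q ∧ p) ⊃ q)) ∧ ¬p) ∧ q) = min(0, 0.08) = 0
(q ∨ ((((¬p ⊃ p) ⊃ ((¬q ∧ p) ⊃ q)) ∧ ¬p) ∧ q)) = max(0.08, 0) = 0.08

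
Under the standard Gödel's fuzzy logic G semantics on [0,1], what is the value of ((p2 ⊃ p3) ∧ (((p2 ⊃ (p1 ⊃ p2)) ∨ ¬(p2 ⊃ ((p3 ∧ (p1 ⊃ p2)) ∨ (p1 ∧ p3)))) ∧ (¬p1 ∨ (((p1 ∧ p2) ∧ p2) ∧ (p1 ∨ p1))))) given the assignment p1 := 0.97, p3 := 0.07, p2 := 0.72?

(p2 ⊃ p3): 0.72 > 0.07, so result = 0.07
(p1 ⊃ p2): 0.97 > 0.72, so result = 0.72
(p2 ⊃ (p1 ⊃ p2)): 0.72 ≤ 0.72, so result = 1
(p1 ⊃ p2): 0.97 > 0.72, so result = 0.72
(p3 ∧ (p1 ⊃ p2)) = min(0.07, 0.72) = 0.07
(p1 ∧ p3) = min(0.97, 0.07) = 0.07
((p3 ∧ (p1 ⊃ p2)) ∨ (p1 ∧ p3)) = max(0.07, 0.07) = 0.07
(p2 ⊃ ((p3 ∧ (p1 ⊃ p2)) ∨ (p1 ∧ p3))): 0.72 > 0.07, so result = 0.07
¬(p2 ⊃ ((p3 ∧ (p1 ⊃ p2)) ∨ (p1 ∧ p3))): Gödel ¬ of 0.07 = 0 (operand ≠ 0)
((p2 ⊃ (p1 ⊃ p2)) ∨ ¬(p2 ⊃ ((p3 ∧ (p1 ⊃ p2)) ∨ (p1 ∧ p3)))) = max(1, 0) = 1
¬p1: Gödel ¬ of 0.97 = 0 (operand ≠ 0)
(p1 ∧ p2) = min(0.97, 0.72) = 0.72
((p1 ∧ p2) ∧ p2) = min(0.72, 0.72) = 0.72
(p1 ∨ p1) = max(0.97, 0.97) = 0.97
(((p1 ∧ p2) ∧ p2) ∧ (p1 ∨ p1)) = min(0.72, 0.97) = 0.72
(¬p1 ∨ (((p1 ∧ p2) ∧ p2) ∧ (p1 ∨ p1))) = max(0, 0.72) = 0.72
(((p2 ⊃ (p1 ⊃ p2)) ∨ ¬(p2 ⊃ ((p3 ∧ (p1 ⊃ p2)) ∨ (p1 ∧ p3)))) ∧ (¬p1 ∨ (((p1 ∧ p2) ∧ p2) ∧ (p1 ∨ p1)))) = min(1, 0.72) = 0.72
((p2 ⊃ p3) ∧ (((p2 ⊃ (p1 ⊃ p2)) ∨ ¬(p2 ⊃ ((p3 ∧ (p1 ⊃ p2)) ∨ (p1 ∧ p3)))) ∧ (¬p1 ∨ (((p1 ∧ p2) ∧ p2) ∧ (p1 ∨ p1))))) = min(0.07, 0.72) = 0.07

0.07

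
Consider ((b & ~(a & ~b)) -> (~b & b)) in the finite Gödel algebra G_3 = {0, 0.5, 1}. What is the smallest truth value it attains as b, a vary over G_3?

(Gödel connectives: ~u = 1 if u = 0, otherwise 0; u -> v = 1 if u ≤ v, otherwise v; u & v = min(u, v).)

0.00

The minimum is attained at b = 0.5, a = 0:
  ~b: Gödel ¬ of 0.5 = 0 (operand ≠ 0)
  (a & ~b) = min(0, 0) = 0
  ~(a & ~b): Gödel ¬ of 0 = 1 (operand is 0)
  (b & ~(a & ~b)) = min(0.5, 1) = 0.5
  ~b: Gödel ¬ of 0.5 = 0 (operand ≠ 0)
  (~b & b) = min(0, 0.5) = 0
  ((b & ~(a & ~b)) -> (~b & b)): 0.5 > 0, so result = 0
Checking all 9 assignments confirms none give a value below 0.00.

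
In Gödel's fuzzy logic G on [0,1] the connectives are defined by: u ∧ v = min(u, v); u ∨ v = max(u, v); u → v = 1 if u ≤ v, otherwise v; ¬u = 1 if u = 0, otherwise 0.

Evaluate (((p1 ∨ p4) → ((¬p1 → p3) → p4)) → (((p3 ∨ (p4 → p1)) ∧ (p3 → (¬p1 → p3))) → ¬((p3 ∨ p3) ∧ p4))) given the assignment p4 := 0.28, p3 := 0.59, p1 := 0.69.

0.00

(p1 ∨ p4) = max(0.69, 0.28) = 0.69
¬p1: Gödel ¬ of 0.69 = 0 (operand ≠ 0)
(¬p1 → p3): 0 ≤ 0.59, so result = 1
((¬p1 → p3) → p4): 1 > 0.28, so result = 0.28
((p1 ∨ p4) → ((¬p1 → p3) → p4)): 0.69 > 0.28, so result = 0.28
(p4 → p1): 0.28 ≤ 0.69, so result = 1
(p3 ∨ (p4 → p1)) = max(0.59, 1) = 1
¬p1: Gödel ¬ of 0.69 = 0 (operand ≠ 0)
(¬p1 → p3): 0 ≤ 0.59, so result = 1
(p3 → (¬p1 → p3)): 0.59 ≤ 1, so result = 1
((p3 ∨ (p4 → p1)) ∧ (p3 → (¬p1 → p3))) = min(1, 1) = 1
(p3 ∨ p3) = max(0.59, 0.59) = 0.59
((p3 ∨ p3) ∧ p4) = min(0.59, 0.28) = 0.28
¬((p3 ∨ p3) ∧ p4): Gödel ¬ of 0.28 = 0 (operand ≠ 0)
(((p3 ∨ (p4 → p1)) ∧ (p3 → (¬p1 → p3))) → ¬((p3 ∨ p3) ∧ p4)): 1 > 0, so result = 0
(((p1 ∨ p4) → ((¬p1 → p3) → p4)) → (((p3 ∨ (p4 → p1)) ∧ (p3 → (¬p1 → p3))) → ¬((p3 ∨ p3) ∧ p4))): 0.28 > 0, so result = 0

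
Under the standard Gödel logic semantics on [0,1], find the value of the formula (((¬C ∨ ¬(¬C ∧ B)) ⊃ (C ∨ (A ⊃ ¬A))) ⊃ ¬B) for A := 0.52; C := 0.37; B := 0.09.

¬C: Gödel ¬ of 0.37 = 0 (operand ≠ 0)
¬C: Gödel ¬ of 0.37 = 0 (operand ≠ 0)
(¬C ∧ B) = min(0, 0.09) = 0
¬(¬C ∧ B): Gödel ¬ of 0 = 1 (operand is 0)
(¬C ∨ ¬(¬C ∧ B)) = max(0, 1) = 1
¬A: Gödel ¬ of 0.52 = 0 (operand ≠ 0)
(A ⊃ ¬A): 0.52 > 0, so result = 0
(C ∨ (A ⊃ ¬A)) = max(0.37, 0) = 0.37
((¬C ∨ ¬(¬C ∧ B)) ⊃ (C ∨ (A ⊃ ¬A))): 1 > 0.37, so result = 0.37
¬B: Gödel ¬ of 0.09 = 0 (operand ≠ 0)
(((¬C ∨ ¬(¬C ∧ B)) ⊃ (C ∨ (A ⊃ ¬A))) ⊃ ¬B): 0.37 > 0, so result = 0

0.00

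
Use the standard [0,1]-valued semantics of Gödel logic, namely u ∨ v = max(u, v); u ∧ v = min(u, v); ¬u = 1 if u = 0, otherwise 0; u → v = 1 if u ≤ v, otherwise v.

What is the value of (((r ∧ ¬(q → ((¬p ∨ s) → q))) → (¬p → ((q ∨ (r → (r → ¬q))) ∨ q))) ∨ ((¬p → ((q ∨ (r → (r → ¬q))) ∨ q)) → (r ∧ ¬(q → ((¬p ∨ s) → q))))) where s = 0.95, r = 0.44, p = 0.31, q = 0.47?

1.00

¬p: Gödel ¬ of 0.31 = 0 (operand ≠ 0)
(¬p ∨ s) = max(0, 0.95) = 0.95
((¬p ∨ s) → q): 0.95 > 0.47, so result = 0.47
(q → ((¬p ∨ s) → q)): 0.47 ≤ 0.47, so result = 1
¬(q → ((¬p ∨ s) → q)): Gödel ¬ of 1 = 0 (operand ≠ 0)
(r ∧ ¬(q → ((¬p ∨ s) → q))) = min(0.44, 0) = 0
¬p: Gödel ¬ of 0.31 = 0 (operand ≠ 0)
¬q: Gödel ¬ of 0.47 = 0 (operand ≠ 0)
(r → ¬q): 0.44 > 0, so result = 0
(r → (r → ¬q)): 0.44 > 0, so result = 0
(q ∨ (r → (r → ¬q))) = max(0.47, 0) = 0.47
((q ∨ (r → (r → ¬q))) ∨ q) = max(0.47, 0.47) = 0.47
(¬p → ((q ∨ (r → (r → ¬q))) ∨ q)): 0 ≤ 0.47, so result = 1
((r ∧ ¬(q → ((¬p ∨ s) → q))) → (¬p → ((q ∨ (r → (r → ¬q))) ∨ q))): 0 ≤ 1, so result = 1
¬p: Gödel ¬ of 0.31 = 0 (operand ≠ 0)
¬q: Gödel ¬ of 0.47 = 0 (operand ≠ 0)
(r → ¬q): 0.44 > 0, so result = 0
(r → (r → ¬q)): 0.44 > 0, so result = 0
(q ∨ (r → (r → ¬q))) = max(0.47, 0) = 0.47
((q ∨ (r → (r → ¬q))) ∨ q) = max(0.47, 0.47) = 0.47
(¬p → ((q ∨ (r → (r → ¬q))) ∨ q)): 0 ≤ 0.47, so result = 1
¬p: Gödel ¬ of 0.31 = 0 (operand ≠ 0)
(¬p ∨ s) = max(0, 0.95) = 0.95
((¬p ∨ s) → q): 0.95 > 0.47, so result = 0.47
(q → ((¬p ∨ s) → q)): 0.47 ≤ 0.47, so result = 1
¬(q → ((¬p ∨ s) → q)): Gödel ¬ of 1 = 0 (operand ≠ 0)
(r ∧ ¬(q → ((¬p ∨ s) → q))) = min(0.44, 0) = 0
((¬p → ((q ∨ (r → (r → ¬q))) ∨ q)) → (r ∧ ¬(q → ((¬p ∨ s) → q)))): 1 > 0, so result = 0
(((r ∧ ¬(q → ((¬p ∨ s) → q))) → (¬p → ((q ∨ (r → (r → ¬q))) ∨ q))) ∨ ((¬p → ((q ∨ (r → (r → ¬q))) ∨ q)) → (r ∧ ¬(q → ((¬p ∨ s) → q))))) = max(1, 0) = 1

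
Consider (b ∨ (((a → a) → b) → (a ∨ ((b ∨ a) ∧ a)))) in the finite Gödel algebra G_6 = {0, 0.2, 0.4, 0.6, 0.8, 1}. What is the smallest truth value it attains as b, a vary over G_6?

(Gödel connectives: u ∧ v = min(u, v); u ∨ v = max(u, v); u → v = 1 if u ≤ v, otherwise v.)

0.20

The minimum is attained at b = 0.2, a = 0:
  (a → a): 0 ≤ 0, so result = 1
  ((a → a) → b): 1 > 0.2, so result = 0.2
  (b ∨ a) = max(0.2, 0) = 0.2
  ((b ∨ a) ∧ a) = min(0.2, 0) = 0
  (a ∨ ((b ∨ a) ∧ a)) = max(0, 0) = 0
  (((a → a) → b) → (a ∨ ((b ∨ a) ∧ a))): 0.2 > 0, so result = 0
  (b ∨ (((a → a) → b) → (a ∨ ((b ∨ a) ∧ a)))) = max(0.2, 0) = 0.2
Checking all 36 assignments confirms none give a value below 0.20.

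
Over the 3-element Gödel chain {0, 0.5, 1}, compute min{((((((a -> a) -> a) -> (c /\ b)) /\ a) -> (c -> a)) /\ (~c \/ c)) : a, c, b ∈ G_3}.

0.50

The minimum is attained at a = 0, c = 0.5, b = 0:
  (a -> a): 0 ≤ 0, so result = 1
  ((a -> a) -> a): 1 > 0, so result = 0
  (c /\ b) = min(0.5, 0) = 0
  (((a -> a) -> a) -> (c /\ b)): 0 ≤ 0, so result = 1
  ((((a -> a) -> a) -> (c /\ b)) /\ a) = min(1, 0) = 0
  (c -> a): 0.5 > 0, so result = 0
  (((((a -> a) -> a) -> (c /\ b)) /\ a) -> (c -> a)): 0 ≤ 0, so result = 1
  ~c: Gödel ¬ of 0.5 = 0 (operand ≠ 0)
  (~c \/ c) = max(0, 0.5) = 0.5
  ((((((a -> a) -> a) -> (c /\ b)) /\ a) -> (c -> a)) /\ (~c \/ c)) = min(1, 0.5) = 0.5
Checking all 27 assignments confirms none give a value below 0.50.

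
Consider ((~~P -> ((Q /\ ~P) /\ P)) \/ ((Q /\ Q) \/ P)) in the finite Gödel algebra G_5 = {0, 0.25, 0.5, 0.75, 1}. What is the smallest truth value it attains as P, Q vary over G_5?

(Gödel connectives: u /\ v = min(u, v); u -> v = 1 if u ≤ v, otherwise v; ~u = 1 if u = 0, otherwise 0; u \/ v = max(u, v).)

The minimum is attained at P = 0.25, Q = 0:
  ~P: Gödel ¬ of 0.25 = 0 (operand ≠ 0)
  ~~P: Gödel ¬ of 0 = 1 (operand is 0)
  ~P: Gödel ¬ of 0.25 = 0 (operand ≠ 0)
  (Q /\ ~P) = min(0, 0) = 0
  ((Q /\ ~P) /\ P) = min(0, 0.25) = 0
  (~~P -> ((Q /\ ~P) /\ P)): 1 > 0, so result = 0
  (Q /\ Q) = min(0, 0) = 0
  ((Q /\ Q) \/ P) = max(0, 0.25) = 0.25
  ((~~P -> ((Q /\ ~P) /\ P)) \/ ((Q /\ Q) \/ P)) = max(0, 0.25) = 0.25
Checking all 25 assignments confirms none give a value below 0.25.

0.25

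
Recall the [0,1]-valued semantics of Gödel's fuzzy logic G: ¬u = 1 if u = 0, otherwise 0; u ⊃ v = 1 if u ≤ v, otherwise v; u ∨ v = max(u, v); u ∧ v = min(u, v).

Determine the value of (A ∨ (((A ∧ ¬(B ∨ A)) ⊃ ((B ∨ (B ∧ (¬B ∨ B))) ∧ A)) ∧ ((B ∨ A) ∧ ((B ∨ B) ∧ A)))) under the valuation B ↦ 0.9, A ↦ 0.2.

(B ∨ A) = max(0.9, 0.2) = 0.9
¬(B ∨ A): Gödel ¬ of 0.9 = 0 (operand ≠ 0)
(A ∧ ¬(B ∨ A)) = min(0.2, 0) = 0
¬B: Gödel ¬ of 0.9 = 0 (operand ≠ 0)
(¬B ∨ B) = max(0, 0.9) = 0.9
(B ∧ (¬B ∨ B)) = min(0.9, 0.9) = 0.9
(B ∨ (B ∧ (¬B ∨ B))) = max(0.9, 0.9) = 0.9
((B ∨ (B ∧ (¬B ∨ B))) ∧ A) = min(0.9, 0.2) = 0.2
((A ∧ ¬(B ∨ A)) ⊃ ((B ∨ (B ∧ (¬B ∨ B))) ∧ A)): 0 ≤ 0.2, so result = 1
(B ∨ A) = max(0.9, 0.2) = 0.9
(B ∨ B) = max(0.9, 0.9) = 0.9
((B ∨ B) ∧ A) = min(0.9, 0.2) = 0.2
((B ∨ A) ∧ ((B ∨ B) ∧ A)) = min(0.9, 0.2) = 0.2
(((A ∧ ¬(B ∨ A)) ⊃ ((B ∨ (B ∧ (¬B ∨ B))) ∧ A)) ∧ ((B ∨ A) ∧ ((B ∨ B) ∧ A))) = min(1, 0.2) = 0.2
(A ∨ (((A ∧ ¬(B ∨ A)) ⊃ ((B ∨ (B ∧ (¬B ∨ B))) ∧ A)) ∧ ((B ∨ A) ∧ ((B ∨ B) ∧ A)))) = max(0.2, 0.2) = 0.2

0.20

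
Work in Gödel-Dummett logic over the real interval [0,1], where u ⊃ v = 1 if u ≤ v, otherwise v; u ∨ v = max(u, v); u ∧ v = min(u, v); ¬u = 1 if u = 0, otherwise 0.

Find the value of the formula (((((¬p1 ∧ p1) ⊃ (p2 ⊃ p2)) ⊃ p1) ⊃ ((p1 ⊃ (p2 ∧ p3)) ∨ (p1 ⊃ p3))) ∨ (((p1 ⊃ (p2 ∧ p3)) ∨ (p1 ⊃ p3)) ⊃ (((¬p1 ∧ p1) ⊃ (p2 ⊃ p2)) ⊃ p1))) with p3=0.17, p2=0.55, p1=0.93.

1.00

¬p1: Gödel ¬ of 0.93 = 0 (operand ≠ 0)
(¬p1 ∧ p1) = min(0, 0.93) = 0
(p2 ⊃ p2): 0.55 ≤ 0.55, so result = 1
((¬p1 ∧ p1) ⊃ (p2 ⊃ p2)): 0 ≤ 1, so result = 1
(((¬p1 ∧ p1) ⊃ (p2 ⊃ p2)) ⊃ p1): 1 > 0.93, so result = 0.93
(p2 ∧ p3) = min(0.55, 0.17) = 0.17
(p1 ⊃ (p2 ∧ p3)): 0.93 > 0.17, so result = 0.17
(p1 ⊃ p3): 0.93 > 0.17, so result = 0.17
((p1 ⊃ (p2 ∧ p3)) ∨ (p1 ⊃ p3)) = max(0.17, 0.17) = 0.17
((((¬p1 ∧ p1) ⊃ (p2 ⊃ p2)) ⊃ p1) ⊃ ((p1 ⊃ (p2 ∧ p3)) ∨ (p1 ⊃ p3))): 0.93 > 0.17, so result = 0.17
(p2 ∧ p3) = min(0.55, 0.17) = 0.17
(p1 ⊃ (p2 ∧ p3)): 0.93 > 0.17, so result = 0.17
(p1 ⊃ p3): 0.93 > 0.17, so result = 0.17
((p1 ⊃ (p2 ∧ p3)) ∨ (p1 ⊃ p3)) = max(0.17, 0.17) = 0.17
¬p1: Gödel ¬ of 0.93 = 0 (operand ≠ 0)
(¬p1 ∧ p1) = min(0, 0.93) = 0
(p2 ⊃ p2): 0.55 ≤ 0.55, so result = 1
((¬p1 ∧ p1) ⊃ (p2 ⊃ p2)): 0 ≤ 1, so result = 1
(((¬p1 ∧ p1) ⊃ (p2 ⊃ p2)) ⊃ p1): 1 > 0.93, so result = 0.93
(((p1 ⊃ (p2 ∧ p3)) ∨ (p1 ⊃ p3)) ⊃ (((¬p1 ∧ p1) ⊃ (p2 ⊃ p2)) ⊃ p1)): 0.17 ≤ 0.93, so result = 1
(((((¬p1 ∧ p1) ⊃ (p2 ⊃ p2)) ⊃ p1) ⊃ ((p1 ⊃ (p2 ∧ p3)) ∨ (p1 ⊃ p3))) ∨ (((p1 ⊃ (p2 ∧ p3)) ∨ (p1 ⊃ p3)) ⊃ (((¬p1 ∧ p1) ⊃ (p2 ⊃ p2)) ⊃ p1))) = max(0.17, 1) = 1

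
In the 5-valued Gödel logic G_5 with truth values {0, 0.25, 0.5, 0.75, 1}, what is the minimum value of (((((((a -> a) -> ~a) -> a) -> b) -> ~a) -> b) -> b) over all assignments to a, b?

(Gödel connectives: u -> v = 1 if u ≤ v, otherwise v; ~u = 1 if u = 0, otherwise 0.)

The minimum is attained at a = 0.25, b = 0.25:
  (a -> a): 0.25 ≤ 0.25, so result = 1
  ~a: Gödel ¬ of 0.25 = 0 (operand ≠ 0)
  ((a -> a) -> ~a): 1 > 0, so result = 0
  (((a -> a) -> ~a) -> a): 0 ≤ 0.25, so result = 1
  ((((a -> a) -> ~a) -> a) -> b): 1 > 0.25, so result = 0.25
  ~a: Gödel ¬ of 0.25 = 0 (operand ≠ 0)
  (((((a -> a) -> ~a) -> a) -> b) -> ~a): 0.25 > 0, so result = 0
  ((((((a -> a) -> ~a) -> a) -> b) -> ~a) -> b): 0 ≤ 0.25, so result = 1
  (((((((a -> a) -> ~a) -> a) -> b) -> ~a) -> b) -> b): 1 > 0.25, so result = 0.25
Checking all 25 assignments confirms none give a value below 0.25.

0.25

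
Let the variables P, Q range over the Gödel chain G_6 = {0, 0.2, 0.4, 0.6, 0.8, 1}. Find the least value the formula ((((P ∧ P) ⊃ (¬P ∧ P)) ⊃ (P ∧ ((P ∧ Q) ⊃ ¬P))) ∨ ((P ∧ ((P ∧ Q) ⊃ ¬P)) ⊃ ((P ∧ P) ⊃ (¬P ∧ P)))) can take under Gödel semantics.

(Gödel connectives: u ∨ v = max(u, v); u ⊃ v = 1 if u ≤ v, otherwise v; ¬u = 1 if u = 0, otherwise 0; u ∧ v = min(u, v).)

Every assignment gives 1. For instance at P = 0, Q = 0:
  (P ∧ P) = min(0, 0) = 0
  ¬P: Gödel ¬ of 0 = 1 (operand is 0)
  (¬P ∧ P) = min(1, 0) = 0
  ((P ∧ P) ⊃ (¬P ∧ P)): 0 ≤ 0, so result = 1
  (P ∧ Q) = min(0, 0) = 0
  ¬P: Gödel ¬ of 0 = 1 (operand is 0)
  ((P ∧ Q) ⊃ ¬P): 0 ≤ 1, so result = 1
  (P ∧ ((P ∧ Q) ⊃ ¬P)) = min(0, 1) = 0
  (((P ∧ P) ⊃ (¬P ∧ P)) ⊃ (P ∧ ((P ∧ Q) ⊃ ¬P))): 1 > 0, so result = 0
  (P ∧ Q) = min(0, 0) = 0
  ¬P: Gödel ¬ of 0 = 1 (operand is 0)
  ((P ∧ Q) ⊃ ¬P): 0 ≤ 1, so result = 1
  (P ∧ ((P ∧ Q) ⊃ ¬P)) = min(0, 1) = 0
  (P ∧ P) = min(0, 0) = 0
  ¬P: Gödel ¬ of 0 = 1 (operand is 0)
  (¬P ∧ P) = min(1, 0) = 0
  ((P ∧ P) ⊃ (¬P ∧ P)): 0 ≤ 0, so result = 1
  ((P ∧ ((P ∧ Q) ⊃ ¬P)) ⊃ ((P ∧ P) ⊃ (¬P ∧ P))): 0 ≤ 1, so result = 1
  ((((P ∧ P) ⊃ (¬P ∧ P)) ⊃ (P ∧ ((P ∧ Q) ⊃ ¬P))) ∨ ((P ∧ ((P ∧ Q) ⊃ ¬P)) ⊃ ((P ∧ P) ⊃ (¬P ∧ P)))) = max(0, 1) = 1
All 36 assignments give value 1 — the formula is a G_6-tautology.

1.00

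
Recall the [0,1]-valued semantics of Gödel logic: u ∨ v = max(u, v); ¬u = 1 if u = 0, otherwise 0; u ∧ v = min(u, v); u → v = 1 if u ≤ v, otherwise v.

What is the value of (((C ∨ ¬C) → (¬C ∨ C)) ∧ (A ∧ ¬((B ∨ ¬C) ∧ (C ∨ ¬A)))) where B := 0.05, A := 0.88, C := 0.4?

0.00

¬C: Gödel ¬ of 0.4 = 0 (operand ≠ 0)
(C ∨ ¬C) = max(0.4, 0) = 0.4
¬C: Gödel ¬ of 0.4 = 0 (operand ≠ 0)
(¬C ∨ C) = max(0, 0.4) = 0.4
((C ∨ ¬C) → (¬C ∨ C)): 0.4 ≤ 0.4, so result = 1
¬C: Gödel ¬ of 0.4 = 0 (operand ≠ 0)
(B ∨ ¬C) = max(0.05, 0) = 0.05
¬A: Gödel ¬ of 0.88 = 0 (operand ≠ 0)
(C ∨ ¬A) = max(0.4, 0) = 0.4
((B ∨ ¬C) ∧ (C ∨ ¬A)) = min(0.05, 0.4) = 0.05
¬((B ∨ ¬C) ∧ (C ∨ ¬A)): Gödel ¬ of 0.05 = 0 (operand ≠ 0)
(A ∧ ¬((B ∨ ¬C) ∧ (C ∨ ¬A))) = min(0.88, 0) = 0
(((C ∨ ¬C) → (¬C ∨ C)) ∧ (A ∧ ¬((B ∨ ¬C) ∧ (C ∨ ¬A)))) = min(1, 0) = 0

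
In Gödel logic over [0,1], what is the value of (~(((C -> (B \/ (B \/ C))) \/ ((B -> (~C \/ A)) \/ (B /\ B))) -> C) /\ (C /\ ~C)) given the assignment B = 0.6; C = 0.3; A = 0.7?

(B \/ C) = max(0.6, 0.3) = 0.6
(B \/ (B \/ C)) = max(0.6, 0.6) = 0.6
(C -> (B \/ (B \/ C))): 0.3 ≤ 0.6, so result = 1
~C: Gödel ¬ of 0.3 = 0 (operand ≠ 0)
(~C \/ A) = max(0, 0.7) = 0.7
(B -> (~C \/ A)): 0.6 ≤ 0.7, so result = 1
(B /\ B) = min(0.6, 0.6) = 0.6
((B -> (~C \/ A)) \/ (B /\ B)) = max(1, 0.6) = 1
((C -> (B \/ (B \/ C))) \/ ((B -> (~C \/ A)) \/ (B /\ B))) = max(1, 1) = 1
(((C -> (B \/ (B \/ C))) \/ ((B -> (~C \/ A)) \/ (B /\ B))) -> C): 1 > 0.3, so result = 0.3
~(((C -> (B \/ (B \/ C))) \/ ((B -> (~C \/ A)) \/ (B /\ B))) -> C): Gödel ¬ of 0.3 = 0 (operand ≠ 0)
~C: Gödel ¬ of 0.3 = 0 (operand ≠ 0)
(C /\ ~C) = min(0.3, 0) = 0
(~(((C -> (B \/ (B \/ C))) \/ ((B -> (~C \/ A)) \/ (B /\ B))) -> C) /\ (C /\ ~C)) = min(0, 0) = 0

0.00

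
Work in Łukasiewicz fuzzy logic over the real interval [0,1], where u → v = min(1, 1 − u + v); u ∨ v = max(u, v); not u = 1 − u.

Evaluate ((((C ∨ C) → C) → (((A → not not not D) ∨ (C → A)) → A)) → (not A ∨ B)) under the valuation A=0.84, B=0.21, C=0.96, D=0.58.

0.25

(C ∨ C) = max(0.96, 0.96) = 0.96
((C ∨ C) → C): min(1, 1 − 0.96 + 0.96) = 1
not D: Łukasiewicz ¬ gives 1 − 0.58 = 0.42
not not D: Łukasiewicz ¬ gives 1 − 0.42 = 0.58
not not not D: Łukasiewicz ¬ gives 1 − 0.58 = 0.42
(A → not not not D): min(1, 1 − 0.84 + 0.42) = 0.58
(C → A): min(1, 1 − 0.96 + 0.84) = 0.88
((A → not not not D) ∨ (C → A)) = max(0.58, 0.88) = 0.88
(((A → not not not D) ∨ (C → A)) → A): min(1, 1 − 0.88 + 0.84) = 0.96
(((C ∨ C) → C) → (((A → not not not D) ∨ (C → A)) → A)): min(1, 1 − 1 + 0.96) = 0.96
not A: Łukasiewicz ¬ gives 1 − 0.84 = 0.16
(not A ∨ B) = max(0.16, 0.21) = 0.21
((((C ∨ C) → C) → (((A → not not not D) ∨ (C → A)) → A)) → (not A ∨ B)): min(1, 1 − 0.96 + 0.21) = 0.25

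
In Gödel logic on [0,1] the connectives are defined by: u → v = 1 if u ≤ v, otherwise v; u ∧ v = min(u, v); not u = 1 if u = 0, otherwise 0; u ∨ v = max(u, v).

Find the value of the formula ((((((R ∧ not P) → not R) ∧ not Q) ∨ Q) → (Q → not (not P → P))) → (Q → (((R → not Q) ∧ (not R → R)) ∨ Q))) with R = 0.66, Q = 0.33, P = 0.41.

not P: Gödel ¬ of 0.41 = 0 (operand ≠ 0)
(R ∧ not P) = min(0.66, 0) = 0
not R: Gödel ¬ of 0.66 = 0 (operand ≠ 0)
((R ∧ not P) → not R): 0 ≤ 0, so result = 1
not Q: Gödel ¬ of 0.33 = 0 (operand ≠ 0)
(((R ∧ not P) → not R) ∧ not Q) = min(1, 0) = 0
((((R ∧ not P) → not R) ∧ not Q) ∨ Q) = max(0, 0.33) = 0.33
not P: Gödel ¬ of 0.41 = 0 (operand ≠ 0)
(not P → P): 0 ≤ 0.41, so result = 1
not (not P → P): Gödel ¬ of 1 = 0 (operand ≠ 0)
(Q → not (not P → P)): 0.33 > 0, so result = 0
(((((R ∧ not P) → not R) ∧ not Q) ∨ Q) → (Q → not (not P → P))): 0.33 > 0, so result = 0
not Q: Gödel ¬ of 0.33 = 0 (operand ≠ 0)
(R → not Q): 0.66 > 0, so result = 0
not R: Gödel ¬ of 0.66 = 0 (operand ≠ 0)
(not R → R): 0 ≤ 0.66, so result = 1
((R → not Q) ∧ (not R → R)) = min(0, 1) = 0
(((R → not Q) ∧ (not R → R)) ∨ Q) = max(0, 0.33) = 0.33
(Q → (((R → not Q) ∧ (not R → R)) ∨ Q)): 0.33 ≤ 0.33, so result = 1
((((((R ∧ not P) → not R) ∧ not Q) ∨ Q) → (Q → not (not P → P))) → (Q → (((R → not Q) ∧ (not R → R)) ∨ Q))): 0 ≤ 1, so result = 1

1.00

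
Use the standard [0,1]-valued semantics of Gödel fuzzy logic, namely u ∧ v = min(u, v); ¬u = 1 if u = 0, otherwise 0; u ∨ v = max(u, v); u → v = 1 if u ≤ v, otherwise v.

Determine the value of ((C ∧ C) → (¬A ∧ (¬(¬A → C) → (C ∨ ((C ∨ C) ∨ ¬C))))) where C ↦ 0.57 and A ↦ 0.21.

(C ∧ C) = min(0.57, 0.57) = 0.57
¬A: Gödel ¬ of 0.21 = 0 (operand ≠ 0)
¬A: Gödel ¬ of 0.21 = 0 (operand ≠ 0)
(¬A → C): 0 ≤ 0.57, so result = 1
¬(¬A → C): Gödel ¬ of 1 = 0 (operand ≠ 0)
(C ∨ C) = max(0.57, 0.57) = 0.57
¬C: Gödel ¬ of 0.57 = 0 (operand ≠ 0)
((C ∨ C) ∨ ¬C) = max(0.57, 0) = 0.57
(C ∨ ((C ∨ C) ∨ ¬C)) = max(0.57, 0.57) = 0.57
(¬(¬A → C) → (C ∨ ((C ∨ C) ∨ ¬C))): 0 ≤ 0.57, so result = 1
(¬A ∧ (¬(¬A → C) → (C ∨ ((C ∨ C) ∨ ¬C)))) = min(0, 1) = 0
((C ∧ C) → (¬A ∧ (¬(¬A → C) → (C ∨ ((C ∨ C) ∨ ¬C))))): 0.57 > 0, so result = 0

0.00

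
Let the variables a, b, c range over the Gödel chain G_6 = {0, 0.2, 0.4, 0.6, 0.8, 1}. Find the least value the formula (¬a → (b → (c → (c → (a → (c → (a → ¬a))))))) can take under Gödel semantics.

Every assignment gives 1. For instance at a = 0, b = 0, c = 0:
  ¬a: Gödel ¬ of 0 = 1 (operand is 0)
  ¬a: Gödel ¬ of 0 = 1 (operand is 0)
  (a → ¬a): 0 ≤ 1, so result = 1
  (c → (a → ¬a)): 0 ≤ 1, so result = 1
  (a → (c → (a → ¬a))): 0 ≤ 1, so result = 1
  (c → (a → (c → (a → ¬a)))): 0 ≤ 1, so result = 1
  (c → (c → (a → (c → (a → ¬a))))): 0 ≤ 1, so result = 1
  (b → (c → (c → (a → (c → (a → ¬a)))))): 0 ≤ 1, so result = 1
  (¬a → (b → (c → (c → (a → (c → (a → ¬a))))))): 1 ≤ 1, so result = 1
All 216 assignments give value 1 — the formula is a G_6-tautology.

1.00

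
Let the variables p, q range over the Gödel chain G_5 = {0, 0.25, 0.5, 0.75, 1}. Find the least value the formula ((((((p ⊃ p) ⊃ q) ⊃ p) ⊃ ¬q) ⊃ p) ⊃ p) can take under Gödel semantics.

0.25

The minimum is attained at p = 0.25, q = 0.25:
  (p ⊃ p): 0.25 ≤ 0.25, so result = 1
  ((p ⊃ p) ⊃ q): 1 > 0.25, so result = 0.25
  (((p ⊃ p) ⊃ q) ⊃ p): 0.25 ≤ 0.25, so result = 1
  ¬q: Gödel ¬ of 0.25 = 0 (operand ≠ 0)
  ((((p ⊃ p) ⊃ q) ⊃ p) ⊃ ¬q): 1 > 0, so result = 0
  (((((p ⊃ p) ⊃ q) ⊃ p) ⊃ ¬q) ⊃ p): 0 ≤ 0.25, so result = 1
  ((((((p ⊃ p) ⊃ q) ⊃ p) ⊃ ¬q) ⊃ p) ⊃ p): 1 > 0.25, so result = 0.25
Checking all 25 assignments confirms none give a value below 0.25.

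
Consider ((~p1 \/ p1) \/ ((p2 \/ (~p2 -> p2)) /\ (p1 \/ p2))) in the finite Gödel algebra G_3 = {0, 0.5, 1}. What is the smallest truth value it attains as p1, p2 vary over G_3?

0.50

The minimum is attained at p1 = 0.5, p2 = 0:
  ~p1: Gödel ¬ of 0.5 = 0 (operand ≠ 0)
  (~p1 \/ p1) = max(0, 0.5) = 0.5
  ~p2: Gödel ¬ of 0 = 1 (operand is 0)
  (~p2 -> p2): 1 > 0, so result = 0
  (p2 \/ (~p2 -> p2)) = max(0, 0) = 0
  (p1 \/ p2) = max(0.5, 0) = 0.5
  ((p2 \/ (~p2 -> p2)) /\ (p1 \/ p2)) = min(0, 0.5) = 0
  ((~p1 \/ p1) \/ ((p2 \/ (~p2 -> p2)) /\ (p1 \/ p2))) = max(0.5, 0) = 0.5
Checking all 9 assignments confirms none give a value below 0.50.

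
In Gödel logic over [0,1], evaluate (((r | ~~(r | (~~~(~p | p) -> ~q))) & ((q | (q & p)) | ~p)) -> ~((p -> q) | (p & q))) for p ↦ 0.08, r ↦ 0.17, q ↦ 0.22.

~p: Gödel ¬ of 0.08 = 0 (operand ≠ 0)
(~p | p) = max(0, 0.08) = 0.08
~(~p | p): Gödel ¬ of 0.08 = 0 (operand ≠ 0)
~~(~p | p): Gödel ¬ of 0 = 1 (operand is 0)
~~~(~p | p): Gödel ¬ of 1 = 0 (operand ≠ 0)
~q: Gödel ¬ of 0.22 = 0 (operand ≠ 0)
(~~~(~p | p) -> ~q): 0 ≤ 0, so result = 1
(r | (~~~(~p | p) -> ~q)) = max(0.17, 1) = 1
~(r | (~~~(~p | p) -> ~q)): Gödel ¬ of 1 = 0 (operand ≠ 0)
~~(r | (~~~(~p | p) -> ~q)): Gödel ¬ of 0 = 1 (operand is 0)
(r | ~~(r | (~~~(~p | p) -> ~q))) = max(0.17, 1) = 1
(q & p) = min(0.22, 0.08) = 0.08
(q | (q & p)) = max(0.22, 0.08) = 0.22
~p: Gödel ¬ of 0.08 = 0 (operand ≠ 0)
((q | (q & p)) | ~p) = max(0.22, 0) = 0.22
((r | ~~(r | (~~~(~p | p) -> ~q))) & ((q | (q & p)) | ~p)) = min(1, 0.22) = 0.22
(p -> q): 0.08 ≤ 0.22, so result = 1
(p & q) = min(0.08, 0.22) = 0.08
((p -> q) | (p & q)) = max(1, 0.08) = 1
~((p -> q) | (p & q)): Gödel ¬ of 1 = 0 (operand ≠ 0)
(((r | ~~(r | (~~~(~p | p) -> ~q))) & ((q | (q & p)) | ~p)) -> ~((p -> q) | (p & q))): 0.22 > 0, so result = 0

0.00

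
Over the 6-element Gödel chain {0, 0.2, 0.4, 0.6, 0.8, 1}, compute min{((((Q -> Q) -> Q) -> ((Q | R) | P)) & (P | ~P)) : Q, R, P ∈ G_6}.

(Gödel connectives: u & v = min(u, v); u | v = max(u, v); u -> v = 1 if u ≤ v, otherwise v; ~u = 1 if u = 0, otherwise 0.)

0.20

The minimum is attained at Q = 0, R = 0, P = 0.2:
  (Q -> Q): 0 ≤ 0, so result = 1
  ((Q -> Q) -> Q): 1 > 0, so result = 0
  (Q | R) = max(0, 0) = 0
  ((Q | R) | P) = max(0, 0.2) = 0.2
  (((Q -> Q) -> Q) -> ((Q | R) | P)): 0 ≤ 0.2, so result = 1
  ~P: Gödel ¬ of 0.2 = 0 (operand ≠ 0)
  (P | ~P) = max(0.2, 0) = 0.2
  ((((Q -> Q) -> Q) -> ((Q | R) | P)) & (P | ~P)) = min(1, 0.2) = 0.2
Checking all 216 assignments confirms none give a value below 0.20.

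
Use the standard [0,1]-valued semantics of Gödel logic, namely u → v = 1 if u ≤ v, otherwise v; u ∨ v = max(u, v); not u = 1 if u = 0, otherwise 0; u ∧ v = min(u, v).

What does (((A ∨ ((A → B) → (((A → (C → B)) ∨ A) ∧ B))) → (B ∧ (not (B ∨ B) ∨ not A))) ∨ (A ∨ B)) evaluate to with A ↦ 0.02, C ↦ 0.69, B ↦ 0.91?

(A → B): 0.02 ≤ 0.91, so result = 1
(C → B): 0.69 ≤ 0.91, so result = 1
(A → (C → B)): 0.02 ≤ 1, so result = 1
((A → (C → B)) ∨ A) = max(1, 0.02) = 1
(((A → (C → B)) ∨ A) ∧ B) = min(1, 0.91) = 0.91
((A → B) → (((A → (C → B)) ∨ A) ∧ B)): 1 > 0.91, so result = 0.91
(A ∨ ((A → B) → (((A → (C → B)) ∨ A) ∧ B))) = max(0.02, 0.91) = 0.91
(B ∨ B) = max(0.91, 0.91) = 0.91
not (B ∨ B): Gödel ¬ of 0.91 = 0 (operand ≠ 0)
not A: Gödel ¬ of 0.02 = 0 (operand ≠ 0)
(not (B ∨ B) ∨ not A) = max(0, 0) = 0
(B ∧ (not (B ∨ B) ∨ not A)) = min(0.91, 0) = 0
((A ∨ ((A → B) → (((A → (C → B)) ∨ A) ∧ B))) → (B ∧ (not (B ∨ B) ∨ not A))): 0.91 > 0, so result = 0
(A ∨ B) = max(0.02, 0.91) = 0.91
(((A ∨ ((A → B) → (((A → (C → B)) ∨ A) ∧ B))) → (B ∧ (not (B ∨ B) ∨ not A))) ∨ (A ∨ B)) = max(0, 0.91) = 0.91

0.91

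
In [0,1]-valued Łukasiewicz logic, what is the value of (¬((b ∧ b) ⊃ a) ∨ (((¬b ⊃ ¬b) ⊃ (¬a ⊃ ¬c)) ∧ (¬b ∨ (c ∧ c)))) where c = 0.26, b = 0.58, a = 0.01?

0.57

(b ∧ b) = min(0.58, 0.58) = 0.58
((b ∧ b) ⊃ a): min(1, 1 − 0.58 + 0.01) = 0.43
¬((b ∧ b) ⊃ a): Łukasiewicz ¬ gives 1 − 0.43 = 0.57
¬b: Łukasiewicz ¬ gives 1 − 0.58 = 0.42
¬b: Łukasiewicz ¬ gives 1 − 0.58 = 0.42
(¬b ⊃ ¬b): min(1, 1 − 0.42 + 0.42) = 1
¬a: Łukasiewicz ¬ gives 1 − 0.01 = 0.99
¬c: Łukasiewicz ¬ gives 1 − 0.26 = 0.74
(¬a ⊃ ¬c): min(1, 1 − 0.99 + 0.74) = 0.75
((¬b ⊃ ¬b) ⊃ (¬a ⊃ ¬c)): min(1, 1 − 1 + 0.75) = 0.75
¬b: Łukasiewicz ¬ gives 1 − 0.58 = 0.42
(c ∧ c) = min(0.26, 0.26) = 0.26
(¬b ∨ (c ∧ c)) = max(0.42, 0.26) = 0.42
(((¬b ⊃ ¬b) ⊃ (¬a ⊃ ¬c)) ∧ (¬b ∨ (c ∧ c))) = min(0.75, 0.42) = 0.42
(¬((b ∧ b) ⊃ a) ∨ (((¬b ⊃ ¬b) ⊃ (¬a ⊃ ¬c)) ∧ (¬b ∨ (c ∧ c)))) = max(0.57, 0.42) = 0.57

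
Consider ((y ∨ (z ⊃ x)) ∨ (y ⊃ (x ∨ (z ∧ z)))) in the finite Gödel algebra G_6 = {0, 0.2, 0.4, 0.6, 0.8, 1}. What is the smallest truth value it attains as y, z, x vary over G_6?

0.40

The minimum is attained at y = 0.4, z = 0.2, x = 0:
  (z ⊃ x): 0.2 > 0, so result = 0
  (y ∨ (z ⊃ x)) = max(0.4, 0) = 0.4
  (z ∧ z) = min(0.2, 0.2) = 0.2
  (x ∨ (z ∧ z)) = max(0, 0.2) = 0.2
  (y ⊃ (x ∨ (z ∧ z))): 0.4 > 0.2, so result = 0.2
  ((y ∨ (z ⊃ x)) ∨ (y ⊃ (x ∨ (z ∧ z)))) = max(0.4, 0.2) = 0.4
Checking all 216 assignments confirms none give a value below 0.40.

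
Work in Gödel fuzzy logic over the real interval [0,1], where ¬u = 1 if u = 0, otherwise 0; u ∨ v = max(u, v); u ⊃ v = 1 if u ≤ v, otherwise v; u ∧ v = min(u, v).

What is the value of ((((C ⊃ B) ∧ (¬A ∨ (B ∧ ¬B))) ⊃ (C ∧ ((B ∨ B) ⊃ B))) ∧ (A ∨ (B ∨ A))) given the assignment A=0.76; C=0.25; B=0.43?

0.76

(C ⊃ B): 0.25 ≤ 0.43, so result = 1
¬A: Gödel ¬ of 0.76 = 0 (operand ≠ 0)
¬B: Gödel ¬ of 0.43 = 0 (operand ≠ 0)
(B ∧ ¬B) = min(0.43, 0) = 0
(¬A ∨ (B ∧ ¬B)) = max(0, 0) = 0
((C ⊃ B) ∧ (¬A ∨ (B ∧ ¬B))) = min(1, 0) = 0
(B ∨ B) = max(0.43, 0.43) = 0.43
((B ∨ B) ⊃ B): 0.43 ≤ 0.43, so result = 1
(C ∧ ((B ∨ B) ⊃ B)) = min(0.25, 1) = 0.25
(((C ⊃ B) ∧ (¬A ∨ (B ∧ ¬B))) ⊃ (C ∧ ((B ∨ B) ⊃ B))): 0 ≤ 0.25, so result = 1
(B ∨ A) = max(0.43, 0.76) = 0.76
(A ∨ (B ∨ A)) = max(0.76, 0.76) = 0.76
((((C ⊃ B) ∧ (¬A ∨ (B ∧ ¬B))) ⊃ (C ∧ ((B ∨ B) ⊃ B))) ∧ (A ∨ (B ∨ A))) = min(1, 0.76) = 0.76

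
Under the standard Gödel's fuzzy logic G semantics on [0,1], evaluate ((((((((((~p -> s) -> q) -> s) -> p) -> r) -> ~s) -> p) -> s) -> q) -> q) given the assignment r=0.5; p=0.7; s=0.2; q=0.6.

~p: Gödel ¬ of 0.7 = 0 (operand ≠ 0)
(~p -> s): 0 ≤ 0.2, so result = 1
((~p -> s) -> q): 1 > 0.6, so result = 0.6
(((~p -> s) -> q) -> s): 0.6 > 0.2, so result = 0.2
((((~p -> s) -> q) -> s) -> p): 0.2 ≤ 0.7, so result = 1
(((((~p -> s) -> q) -> s) -> p) -> r): 1 > 0.5, so result = 0.5
~s: Gödel ¬ of 0.2 = 0 (operand ≠ 0)
((((((~p -> s) -> q) -> s) -> p) -> r) -> ~s): 0.5 > 0, so result = 0
(((((((~p -> s) -> q) -> s) -> p) -> r) -> ~s) -> p): 0 ≤ 0.7, so result = 1
((((((((~p -> s) -> q) -> s) -> p) -> r) -> ~s) -> p) -> s): 1 > 0.2, so result = 0.2
(((((((((~p -> s) -> q) -> s) -> p) -> r) -> ~s) -> p) -> s) -> q): 0.2 ≤ 0.6, so result = 1
((((((((((~p -> s) -> q) -> s) -> p) -> r) -> ~s) -> p) -> s) -> q) -> q): 1 > 0.6, so result = 0.6

0.60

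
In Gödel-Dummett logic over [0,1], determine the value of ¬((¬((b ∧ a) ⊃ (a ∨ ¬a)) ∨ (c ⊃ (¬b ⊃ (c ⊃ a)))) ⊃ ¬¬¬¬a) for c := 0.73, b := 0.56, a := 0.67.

(b ∧ a) = min(0.56, 0.67) = 0.56
¬a: Gödel ¬ of 0.67 = 0 (operand ≠ 0)
(a ∨ ¬a) = max(0.67, 0) = 0.67
((b ∧ a) ⊃ (a ∨ ¬a)): 0.56 ≤ 0.67, so result = 1
¬((b ∧ a) ⊃ (a ∨ ¬a)): Gödel ¬ of 1 = 0 (operand ≠ 0)
¬b: Gödel ¬ of 0.56 = 0 (operand ≠ 0)
(c ⊃ a): 0.73 > 0.67, so result = 0.67
(¬b ⊃ (c ⊃ a)): 0 ≤ 0.67, so result = 1
(c ⊃ (¬b ⊃ (c ⊃ a))): 0.73 ≤ 1, so result = 1
(¬((b ∧ a) ⊃ (a ∨ ¬a)) ∨ (c ⊃ (¬b ⊃ (c ⊃ a)))) = max(0, 1) = 1
¬a: Gödel ¬ of 0.67 = 0 (operand ≠ 0)
¬¬a: Gödel ¬ of 0 = 1 (operand is 0)
¬¬¬a: Gödel ¬ of 1 = 0 (operand ≠ 0)
¬¬¬¬a: Gödel ¬ of 0 = 1 (operand is 0)
((¬((b ∧ a) ⊃ (a ∨ ¬a)) ∨ (c ⊃ (¬b ⊃ (c ⊃ a)))) ⊃ ¬¬¬¬a): 1 ≤ 1, so result = 1
¬((¬((b ∧ a) ⊃ (a ∨ ¬a)) ∨ (c ⊃ (¬b ⊃ (c ⊃ a)))) ⊃ ¬¬¬¬a): Gödel ¬ of 1 = 0 (operand ≠ 0)

0.00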